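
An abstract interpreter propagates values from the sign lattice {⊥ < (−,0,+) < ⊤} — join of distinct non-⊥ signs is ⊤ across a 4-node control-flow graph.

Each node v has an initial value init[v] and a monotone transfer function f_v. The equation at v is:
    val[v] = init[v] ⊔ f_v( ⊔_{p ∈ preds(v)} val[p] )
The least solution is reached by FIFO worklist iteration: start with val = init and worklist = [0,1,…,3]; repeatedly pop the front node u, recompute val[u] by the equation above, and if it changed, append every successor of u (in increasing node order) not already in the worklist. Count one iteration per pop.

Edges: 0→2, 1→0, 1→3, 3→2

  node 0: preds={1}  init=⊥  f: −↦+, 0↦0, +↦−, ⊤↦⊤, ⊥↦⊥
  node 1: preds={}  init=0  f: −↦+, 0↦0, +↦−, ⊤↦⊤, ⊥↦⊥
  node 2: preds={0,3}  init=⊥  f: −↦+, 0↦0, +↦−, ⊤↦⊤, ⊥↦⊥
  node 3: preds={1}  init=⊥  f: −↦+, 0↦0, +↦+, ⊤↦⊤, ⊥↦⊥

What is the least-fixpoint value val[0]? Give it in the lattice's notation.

0

Worklist (5 pops):
  #1 pop 0: in=0 → 0 (was ⊥); enqueue []
  #2 pop 1: in=⊥ → 0 (no change)
  #3 pop 2: in=0 → 0 (was ⊥); enqueue []
  #4 pop 3: in=0 → 0 (was ⊥); enqueue [2]
  #5 pop 2: in=0 → 0 (no change)

Fixpoint:
  val[0] = 0
  val[1] = 0
  val[2] = 0
  val[3] = 0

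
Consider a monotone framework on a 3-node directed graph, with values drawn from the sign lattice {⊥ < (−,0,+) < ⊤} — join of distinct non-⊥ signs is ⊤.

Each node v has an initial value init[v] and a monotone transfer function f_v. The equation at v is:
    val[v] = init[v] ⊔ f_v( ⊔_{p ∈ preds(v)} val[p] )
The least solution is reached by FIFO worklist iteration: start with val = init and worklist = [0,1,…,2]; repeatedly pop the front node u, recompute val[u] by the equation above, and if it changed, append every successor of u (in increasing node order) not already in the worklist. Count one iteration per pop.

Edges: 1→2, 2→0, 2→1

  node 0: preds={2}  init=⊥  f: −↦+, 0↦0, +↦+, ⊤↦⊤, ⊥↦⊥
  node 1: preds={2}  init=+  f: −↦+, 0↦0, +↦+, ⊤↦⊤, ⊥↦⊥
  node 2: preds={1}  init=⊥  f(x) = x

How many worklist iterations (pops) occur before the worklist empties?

5

Trace (5 dequeues):
  [1] u=0 | in ⊥ | out ⊥ | ==
  [2] u=1 | in ⊥ | out + | ==
  [3] u=2 | in + | out + | prev ⊥ | push {0,1}
  [4] u=0 | in + | out + | prev ⊥ | push {}
  [5] u=1 | in + | out + | ==

Converged values:
  [0] +
  [1] +
  [2] +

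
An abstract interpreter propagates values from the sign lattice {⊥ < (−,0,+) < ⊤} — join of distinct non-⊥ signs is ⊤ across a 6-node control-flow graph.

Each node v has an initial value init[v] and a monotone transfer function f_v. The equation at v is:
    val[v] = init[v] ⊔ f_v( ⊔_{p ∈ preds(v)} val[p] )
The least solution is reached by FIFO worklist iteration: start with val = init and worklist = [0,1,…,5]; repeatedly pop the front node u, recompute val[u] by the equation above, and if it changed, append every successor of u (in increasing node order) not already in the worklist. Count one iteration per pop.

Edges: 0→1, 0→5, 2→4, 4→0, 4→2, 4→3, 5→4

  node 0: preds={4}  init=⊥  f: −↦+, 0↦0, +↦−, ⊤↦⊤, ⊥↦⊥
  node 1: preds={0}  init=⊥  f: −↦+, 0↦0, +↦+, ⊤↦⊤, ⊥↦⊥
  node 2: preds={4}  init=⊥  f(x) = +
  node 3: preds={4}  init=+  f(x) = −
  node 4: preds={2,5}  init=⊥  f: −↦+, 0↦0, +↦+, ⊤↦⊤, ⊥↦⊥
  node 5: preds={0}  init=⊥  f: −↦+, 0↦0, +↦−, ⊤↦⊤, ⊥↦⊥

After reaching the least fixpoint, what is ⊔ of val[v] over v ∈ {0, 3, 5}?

Iteration log — 12 steps:
  step 1. node 0  ⊔preds=⊥  new=⊥  stable
  step 2. node 1  ⊔preds=⊥  new=⊥  stable
  step 3. node 2  ⊔preds=⊥  new=+  old=⊥  +wl: 
  step 4. node 3  ⊔preds=⊥  new=⊤  old=+  +wl: 
  step 5. node 4  ⊔preds=+  new=+  old=⊥  +wl: 0,2,3
  step 6. node 5  ⊔preds=⊥  new=⊥  stable
  step 7. node 0  ⊔preds=+  new=−  old=⊥  +wl: 1,5
  step 8. node 2  ⊔preds=+  new=+  stable
  step 9. node 3  ⊔preds=+  new=⊤  stable
  step 10. node 1  ⊔preds=−  new=+  old=⊥  +wl: 
  step 11. node 5  ⊔preds=−  new=+  old=⊥  +wl: 4
  step 12. node 4  ⊔preds=+  new=+  stable

Least fixpoint reached:
  node 0: −
  node 1: +
  node 2: +
  node 3: ⊤
  node 4: +
  node 5: +

⊤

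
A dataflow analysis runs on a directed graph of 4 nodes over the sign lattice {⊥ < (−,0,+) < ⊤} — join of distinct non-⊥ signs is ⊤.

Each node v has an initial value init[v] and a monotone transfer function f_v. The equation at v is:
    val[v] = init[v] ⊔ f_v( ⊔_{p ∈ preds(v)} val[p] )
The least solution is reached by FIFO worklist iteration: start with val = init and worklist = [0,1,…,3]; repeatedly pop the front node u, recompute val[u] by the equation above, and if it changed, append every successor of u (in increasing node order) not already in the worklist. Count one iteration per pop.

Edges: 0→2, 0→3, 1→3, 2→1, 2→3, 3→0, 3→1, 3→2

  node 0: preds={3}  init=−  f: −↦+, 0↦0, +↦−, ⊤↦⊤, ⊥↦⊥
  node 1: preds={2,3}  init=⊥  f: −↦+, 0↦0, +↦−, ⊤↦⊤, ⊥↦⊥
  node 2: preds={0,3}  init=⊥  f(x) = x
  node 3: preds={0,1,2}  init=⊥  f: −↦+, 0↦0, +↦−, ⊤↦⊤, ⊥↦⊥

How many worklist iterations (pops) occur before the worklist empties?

Trace (12 dequeues):
  [1] u=0 | in ⊥ | out − | ==
  [2] u=1 | in ⊥ | out ⊥ | ==
  [3] u=2 | in − | out − | prev ⊥ | push {1}
  [4] u=3 | in − | out + | prev ⊥ | push {0,2}
  [5] u=1 | in ⊤ | out ⊤ | prev ⊥ | push {3}
  [6] u=0 | in + | out − | ==
  [7] u=2 | in ⊤ | out ⊤ | prev − | push {1}
  [8] u=3 | in ⊤ | out ⊤ | prev + | push {0,2}
  [9] u=1 | in ⊤ | out ⊤ | ==
  [10] u=0 | in ⊤ | out ⊤ | prev − | push {3}
  [11] u=2 | in ⊤ | out ⊤ | ==
  [12] u=3 | in ⊤ | out ⊤ | ==

Converged values:
  [0] ⊤
  [1] ⊤
  [2] ⊤
  [3] ⊤

12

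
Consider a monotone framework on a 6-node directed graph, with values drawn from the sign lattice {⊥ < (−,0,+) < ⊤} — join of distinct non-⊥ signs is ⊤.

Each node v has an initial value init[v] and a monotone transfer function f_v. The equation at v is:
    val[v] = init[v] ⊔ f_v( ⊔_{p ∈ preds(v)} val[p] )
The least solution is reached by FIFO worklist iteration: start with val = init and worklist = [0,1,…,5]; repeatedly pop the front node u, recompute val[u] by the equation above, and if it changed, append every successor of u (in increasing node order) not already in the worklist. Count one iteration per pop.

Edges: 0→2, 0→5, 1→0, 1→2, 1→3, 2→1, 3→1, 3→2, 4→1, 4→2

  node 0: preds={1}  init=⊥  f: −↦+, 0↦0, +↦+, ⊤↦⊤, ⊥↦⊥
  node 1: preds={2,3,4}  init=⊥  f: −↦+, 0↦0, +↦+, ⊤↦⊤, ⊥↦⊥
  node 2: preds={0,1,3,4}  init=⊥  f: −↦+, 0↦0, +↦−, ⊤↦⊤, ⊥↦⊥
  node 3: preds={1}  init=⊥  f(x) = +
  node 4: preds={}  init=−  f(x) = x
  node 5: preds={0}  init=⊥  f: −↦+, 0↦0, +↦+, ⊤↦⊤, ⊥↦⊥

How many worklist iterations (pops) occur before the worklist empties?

14

Worklist (14 pops):
  #1 pop 0: in=⊥ → ⊥ (no change)
  #2 pop 1: in=− → + (was ⊥); enqueue [0]
  #3 pop 2: in=⊤ → ⊤ (was ⊥); enqueue [1]
  #4 pop 3: in=+ → + (was ⊥); enqueue [2]
  #5 pop 4: in=⊥ → − (no change)
  #6 pop 5: in=⊥ → ⊥ (no change)
  #7 pop 0: in=+ → + (was ⊥); enqueue [5]
  #8 pop 1: in=⊤ → ⊤ (was +); enqueue [0,3]
  #9 pop 2: in=⊤ → ⊤ (no change)
  #10 pop 5: in=+ → + (was ⊥); enqueue []
  #11 pop 0: in=⊤ → ⊤ (was +); enqueue [2,5]
  #12 pop 3: in=⊤ → + (no change)
  #13 pop 2: in=⊤ → ⊤ (no change)
  #14 pop 5: in=⊤ → ⊤ (was +); enqueue []

Fixpoint:
  val[0] = ⊤
  val[1] = ⊤
  val[2] = ⊤
  val[3] = +
  val[4] = −
  val[5] = ⊤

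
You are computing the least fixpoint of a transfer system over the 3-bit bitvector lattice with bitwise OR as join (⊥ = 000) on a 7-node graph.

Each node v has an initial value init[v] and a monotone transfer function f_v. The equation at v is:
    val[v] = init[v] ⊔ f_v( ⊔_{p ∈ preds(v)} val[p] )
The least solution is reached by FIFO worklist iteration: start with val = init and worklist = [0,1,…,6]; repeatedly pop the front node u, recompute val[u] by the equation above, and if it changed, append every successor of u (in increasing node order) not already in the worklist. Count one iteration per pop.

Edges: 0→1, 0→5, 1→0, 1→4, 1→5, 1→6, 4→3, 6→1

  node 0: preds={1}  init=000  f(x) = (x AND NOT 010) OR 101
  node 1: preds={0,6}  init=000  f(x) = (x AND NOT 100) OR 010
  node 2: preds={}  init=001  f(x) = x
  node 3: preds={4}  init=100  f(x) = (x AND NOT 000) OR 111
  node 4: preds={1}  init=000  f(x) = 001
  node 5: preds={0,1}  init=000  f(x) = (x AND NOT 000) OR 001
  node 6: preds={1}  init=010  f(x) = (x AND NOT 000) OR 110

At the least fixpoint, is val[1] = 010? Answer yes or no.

Worklist (10 pops):
  #1 pop 0: in=000 → 101 (was 000); enqueue []
  #2 pop 1: in=111 → 011 (was 000); enqueue [0]
  #3 pop 2: in=000 → 001 (no change)
  #4 pop 3: in=000 → 111 (was 100); enqueue []
  #5 pop 4: in=011 → 001 (was 000); enqueue [3]
  #6 pop 5: in=111 → 111 (was 000); enqueue []
  #7 pop 6: in=011 → 111 (was 010); enqueue [1]
  #8 pop 0: in=011 → 101 (no change)
  #9 pop 3: in=001 → 111 (no change)
  #10 pop 1: in=111 → 011 (no change)

Fixpoint:
  val[0] = 101
  val[1] = 011
  val[2] = 001
  val[3] = 111
  val[4] = 001
  val[5] = 111
  val[6] = 111

no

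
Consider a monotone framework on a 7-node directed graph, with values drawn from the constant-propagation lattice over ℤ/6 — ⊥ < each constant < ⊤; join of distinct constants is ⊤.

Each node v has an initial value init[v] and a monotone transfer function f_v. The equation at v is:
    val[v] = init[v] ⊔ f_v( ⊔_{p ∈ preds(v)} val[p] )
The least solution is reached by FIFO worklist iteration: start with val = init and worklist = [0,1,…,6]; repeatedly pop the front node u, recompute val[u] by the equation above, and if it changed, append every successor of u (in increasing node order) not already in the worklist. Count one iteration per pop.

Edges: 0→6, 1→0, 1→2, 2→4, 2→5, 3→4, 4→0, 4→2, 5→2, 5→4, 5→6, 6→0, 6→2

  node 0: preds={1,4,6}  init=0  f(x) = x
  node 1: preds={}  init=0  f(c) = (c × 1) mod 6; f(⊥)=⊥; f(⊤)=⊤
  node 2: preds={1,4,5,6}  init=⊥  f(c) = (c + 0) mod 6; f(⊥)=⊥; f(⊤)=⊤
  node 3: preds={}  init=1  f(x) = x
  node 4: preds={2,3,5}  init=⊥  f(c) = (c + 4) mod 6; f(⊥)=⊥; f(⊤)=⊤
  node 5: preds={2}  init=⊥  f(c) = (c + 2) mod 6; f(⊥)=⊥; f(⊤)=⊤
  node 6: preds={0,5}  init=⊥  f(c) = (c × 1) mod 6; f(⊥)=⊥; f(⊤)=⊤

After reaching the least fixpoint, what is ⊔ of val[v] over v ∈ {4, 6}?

⊤

Trace (15 dequeues):
  [1] u=0 | in 0 | out 0 | ==
  [2] u=1 | in ⊥ | out 0 | ==
  [3] u=2 | in 0 | out 0 | prev ⊥ | push {}
  [4] u=3 | in ⊥ | out 1 | ==
  [5] u=4 | in ⊤ | out ⊤ | prev ⊥ | push {0,2}
  [6] u=5 | in 0 | out 2 | prev ⊥ | push {4}
  [7] u=6 | in ⊤ | out ⊤ | prev ⊥ | push {}
  [8] u=0 | in ⊤ | out ⊤ | prev 0 | push {6}
  [9] u=2 | in ⊤ | out ⊤ | prev 0 | push {5}
  [10] u=4 | in ⊤ | out ⊤ | ==
  [11] u=6 | in ⊤ | out ⊤ | ==
  [12] u=5 | in ⊤ | out ⊤ | prev 2 | push {2,4,6}
  [13] u=2 | in ⊤ | out ⊤ | ==
  [14] u=4 | in ⊤ | out ⊤ | ==
  [15] u=6 | in ⊤ | out ⊤ | ==

Converged values:
  [0] ⊤
  [1] 0
  [2] ⊤
  [3] 1
  [4] ⊤
  [5] ⊤
  [6] ⊤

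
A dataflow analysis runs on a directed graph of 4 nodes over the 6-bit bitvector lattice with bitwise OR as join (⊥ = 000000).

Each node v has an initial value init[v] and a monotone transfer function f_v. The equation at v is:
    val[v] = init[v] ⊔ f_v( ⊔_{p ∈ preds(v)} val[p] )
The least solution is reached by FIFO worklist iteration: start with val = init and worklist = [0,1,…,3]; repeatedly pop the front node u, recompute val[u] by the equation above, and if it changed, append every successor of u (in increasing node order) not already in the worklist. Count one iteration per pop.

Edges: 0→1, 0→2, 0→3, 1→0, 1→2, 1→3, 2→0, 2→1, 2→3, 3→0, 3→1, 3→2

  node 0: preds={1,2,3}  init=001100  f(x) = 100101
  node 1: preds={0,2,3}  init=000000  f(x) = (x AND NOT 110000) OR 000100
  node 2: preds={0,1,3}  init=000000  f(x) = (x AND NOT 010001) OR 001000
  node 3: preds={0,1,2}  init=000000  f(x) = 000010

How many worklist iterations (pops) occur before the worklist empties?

Trace (10 dequeues):
  [1] u=0 | in 000000 | out 101101 | prev 001100 | push {}
  [2] u=1 | in 101101 | out 001101 | prev 000000 | push {0}
  [3] u=2 | in 101101 | out 101100 | prev 000000 | push {1}
  [4] u=3 | in 101101 | out 000010 | prev 000000 | push {2}
  [5] u=0 | in 101111 | out 101101 | ==
  [6] u=1 | in 101111 | out 001111 | prev 001101 | push {0,3}
  [7] u=2 | in 101111 | out 101110 | prev 101100 | push {1}
  [8] u=0 | in 101111 | out 101101 | ==
  [9] u=3 | in 101111 | out 000010 | ==
  [10] u=1 | in 101111 | out 001111 | ==

Converged values:
  [0] 101101
  [1] 001111
  [2] 101110
  [3] 000010

10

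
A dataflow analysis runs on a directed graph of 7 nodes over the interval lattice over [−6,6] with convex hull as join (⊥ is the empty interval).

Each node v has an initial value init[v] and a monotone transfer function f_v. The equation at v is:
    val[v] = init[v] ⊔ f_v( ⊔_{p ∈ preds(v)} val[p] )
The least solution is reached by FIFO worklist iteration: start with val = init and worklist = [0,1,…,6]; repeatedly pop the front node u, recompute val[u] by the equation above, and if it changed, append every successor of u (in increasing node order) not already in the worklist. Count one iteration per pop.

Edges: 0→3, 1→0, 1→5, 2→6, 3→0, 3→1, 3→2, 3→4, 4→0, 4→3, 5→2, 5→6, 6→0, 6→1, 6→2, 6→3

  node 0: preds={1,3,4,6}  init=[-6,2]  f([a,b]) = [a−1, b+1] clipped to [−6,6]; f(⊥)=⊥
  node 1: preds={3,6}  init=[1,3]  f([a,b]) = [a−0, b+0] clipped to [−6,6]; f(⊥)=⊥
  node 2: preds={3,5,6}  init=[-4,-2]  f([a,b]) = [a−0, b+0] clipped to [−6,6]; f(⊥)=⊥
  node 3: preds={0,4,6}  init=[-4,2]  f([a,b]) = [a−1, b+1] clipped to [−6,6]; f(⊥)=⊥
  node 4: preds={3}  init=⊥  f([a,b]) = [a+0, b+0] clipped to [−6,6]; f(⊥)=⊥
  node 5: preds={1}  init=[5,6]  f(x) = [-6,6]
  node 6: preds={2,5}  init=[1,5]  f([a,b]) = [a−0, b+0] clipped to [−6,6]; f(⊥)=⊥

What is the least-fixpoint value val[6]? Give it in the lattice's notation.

[-6,6]

Iteration log — 14 steps:
  step 1. node 0  ⊔preds=[-4,5]  new=[-6,6]  old=[-6,2]  +wl: 
  step 2. node 1  ⊔preds=[-4,5]  new=[-4,5]  old=[1,3]  +wl: 0
  step 3. node 2  ⊔preds=[-4,6]  new=[-4,6]  old=[-4,-2]  +wl: 
  step 4. node 3  ⊔preds=[-6,6]  new=[-6,6]  old=[-4,2]  +wl: 1,2
  step 5. node 4  ⊔preds=[-6,6]  new=[-6,6]  old=⊥  +wl: 3
  step 6. node 5  ⊔preds=[-4,5]  new=[-6,6]  old=[5,6]  +wl: 
  step 7. node 6  ⊔preds=[-6,6]  new=[-6,6]  old=[1,5]  +wl: 
  step 8. node 0  ⊔preds=[-6,6]  new=[-6,6]  stable
  step 9. node 1  ⊔preds=[-6,6]  new=[-6,6]  old=[-4,5]  +wl: 0,5
  step 10. node 2  ⊔preds=[-6,6]  new=[-6,6]  old=[-4,6]  +wl: 6
  step 11. node 3  ⊔preds=[-6,6]  new=[-6,6]  stable
  step 12. node 0  ⊔preds=[-6,6]  new=[-6,6]  stable
  step 13. node 5  ⊔preds=[-6,6]  new=[-6,6]  stable
  step 14. node 6  ⊔preds=[-6,6]  new=[-6,6]  stable

Least fixpoint reached:
  node 0: [-6,6]
  node 1: [-6,6]
  node 2: [-6,6]
  node 3: [-6,6]
  node 4: [-6,6]
  node 5: [-6,6]
  node 6: [-6,6]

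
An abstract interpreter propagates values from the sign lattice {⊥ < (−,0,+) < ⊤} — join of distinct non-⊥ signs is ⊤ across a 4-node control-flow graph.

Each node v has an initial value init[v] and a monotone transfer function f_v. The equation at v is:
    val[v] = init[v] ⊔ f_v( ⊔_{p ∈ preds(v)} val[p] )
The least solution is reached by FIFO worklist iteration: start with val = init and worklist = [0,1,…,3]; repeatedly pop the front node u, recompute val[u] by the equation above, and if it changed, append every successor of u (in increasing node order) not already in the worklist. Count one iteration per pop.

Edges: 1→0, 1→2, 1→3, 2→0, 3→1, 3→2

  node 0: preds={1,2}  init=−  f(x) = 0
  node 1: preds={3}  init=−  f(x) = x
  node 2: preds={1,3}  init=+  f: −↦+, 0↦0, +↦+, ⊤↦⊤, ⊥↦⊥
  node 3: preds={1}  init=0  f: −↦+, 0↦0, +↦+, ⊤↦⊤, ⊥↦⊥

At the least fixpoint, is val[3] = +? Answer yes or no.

Trace (7 dequeues):
  [1] u=0 | in ⊤ | out ⊤ | prev − | push {}
  [2] u=1 | in 0 | out ⊤ | prev − | push {0}
  [3] u=2 | in ⊤ | out ⊤ | prev + | push {}
  [4] u=3 | in ⊤ | out ⊤ | prev 0 | push {1,2}
  [5] u=0 | in ⊤ | out ⊤ | ==
  [6] u=1 | in ⊤ | out ⊤ | ==
  [7] u=2 | in ⊤ | out ⊤ | ==

Converged values:
  [0] ⊤
  [1] ⊤
  [2] ⊤
  [3] ⊤

no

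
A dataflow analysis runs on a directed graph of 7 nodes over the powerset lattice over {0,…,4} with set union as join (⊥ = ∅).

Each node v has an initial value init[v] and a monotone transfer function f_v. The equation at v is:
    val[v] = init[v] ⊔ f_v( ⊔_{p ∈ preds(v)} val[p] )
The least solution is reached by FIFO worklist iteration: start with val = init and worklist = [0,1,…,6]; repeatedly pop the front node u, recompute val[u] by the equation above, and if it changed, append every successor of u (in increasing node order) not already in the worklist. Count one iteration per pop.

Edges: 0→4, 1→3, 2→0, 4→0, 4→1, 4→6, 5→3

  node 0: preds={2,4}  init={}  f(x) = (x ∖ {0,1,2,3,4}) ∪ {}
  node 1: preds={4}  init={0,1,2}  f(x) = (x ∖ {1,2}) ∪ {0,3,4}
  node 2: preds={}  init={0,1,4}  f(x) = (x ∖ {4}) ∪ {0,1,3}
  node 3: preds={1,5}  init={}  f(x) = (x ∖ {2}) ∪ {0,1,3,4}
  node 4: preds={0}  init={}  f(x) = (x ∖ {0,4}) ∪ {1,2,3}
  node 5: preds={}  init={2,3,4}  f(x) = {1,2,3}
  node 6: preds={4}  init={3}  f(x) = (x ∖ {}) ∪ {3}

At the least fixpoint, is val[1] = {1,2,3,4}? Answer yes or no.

Iteration log — 10 steps:
  step 1. node 0  ⊔preds={0,1,4}  new={}  stable
  step 2. node 1  ⊔preds={}  new={0,1,2,3,4}  old={0,1,2}  +wl: 
  step 3. node 2  ⊔preds={}  new={0,1,3,4}  old={0,1,4}  +wl: 0
  step 4. node 3  ⊔preds={0,1,2,3,4}  new={0,1,3,4}  old={}  +wl: 
  step 5. node 4  ⊔preds={}  new={1,2,3}  old={}  +wl: 1
  step 6. node 5  ⊔preds={}  new={1,2,3,4}  old={2,3,4}  +wl: 3
  step 7. node 6  ⊔preds={1,2,3}  new={1,2,3}  old={3}  +wl: 
  step 8. node 0  ⊔preds={0,1,2,3,4}  new={}  stable
  step 9. node 1  ⊔preds={1,2,3}  new={0,1,2,3,4}  stable
  step 10. node 3  ⊔preds={0,1,2,3,4}  new={0,1,3,4}  stable

Least fixpoint reached:
  node 0: {}
  node 1: {0,1,2,3,4}
  node 2: {0,1,3,4}
  node 3: {0,1,3,4}
  node 4: {1,2,3}
  node 5: {1,2,3,4}
  node 6: {1,2,3}

no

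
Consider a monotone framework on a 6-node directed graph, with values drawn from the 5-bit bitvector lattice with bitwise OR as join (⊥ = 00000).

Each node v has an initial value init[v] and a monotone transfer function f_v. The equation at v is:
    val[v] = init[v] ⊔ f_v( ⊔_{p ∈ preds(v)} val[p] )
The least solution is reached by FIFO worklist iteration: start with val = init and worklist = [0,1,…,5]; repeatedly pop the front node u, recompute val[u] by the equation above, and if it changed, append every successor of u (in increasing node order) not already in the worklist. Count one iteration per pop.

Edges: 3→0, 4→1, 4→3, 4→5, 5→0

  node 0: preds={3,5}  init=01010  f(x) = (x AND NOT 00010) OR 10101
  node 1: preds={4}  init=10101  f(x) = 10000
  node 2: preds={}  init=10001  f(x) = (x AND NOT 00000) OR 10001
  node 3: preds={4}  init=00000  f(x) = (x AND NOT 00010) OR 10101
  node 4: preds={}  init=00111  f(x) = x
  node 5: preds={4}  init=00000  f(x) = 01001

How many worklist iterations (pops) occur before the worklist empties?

Trace (7 dequeues):
  [1] u=0 | in 00000 | out 11111 | prev 01010 | push {}
  [2] u=1 | in 00111 | out 10101 | ==
  [3] u=2 | in 00000 | out 10001 | ==
  [4] u=3 | in 00111 | out 10101 | prev 00000 | push {0}
  [5] u=4 | in 00000 | out 00111 | ==
  [6] u=5 | in 00111 | out 01001 | prev 00000 | push {}
  [7] u=0 | in 11101 | out 11111 | ==

Converged values:
  [0] 11111
  [1] 10101
  [2] 10001
  [3] 10101
  [4] 00111
  [5] 01001

7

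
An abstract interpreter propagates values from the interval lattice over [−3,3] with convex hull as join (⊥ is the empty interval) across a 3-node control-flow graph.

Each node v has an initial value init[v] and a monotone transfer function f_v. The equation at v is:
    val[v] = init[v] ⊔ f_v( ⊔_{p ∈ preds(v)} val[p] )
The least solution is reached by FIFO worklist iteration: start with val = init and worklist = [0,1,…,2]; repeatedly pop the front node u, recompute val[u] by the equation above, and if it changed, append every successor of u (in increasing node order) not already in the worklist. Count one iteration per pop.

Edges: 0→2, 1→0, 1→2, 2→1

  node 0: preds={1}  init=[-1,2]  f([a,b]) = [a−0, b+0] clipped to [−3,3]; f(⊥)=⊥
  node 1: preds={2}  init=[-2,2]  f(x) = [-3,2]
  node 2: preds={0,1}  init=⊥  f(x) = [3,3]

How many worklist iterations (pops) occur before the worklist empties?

Trace (6 dequeues):
  [1] u=0 | in [-2,2] | out [-2,2] | prev [-1,2] | push {}
  [2] u=1 | in ⊥ | out [-3,2] | prev [-2,2] | push {0}
  [3] u=2 | in [-3,2] | out [3,3] | prev ⊥ | push {1}
  [4] u=0 | in [-3,2] | out [-3,2] | prev [-2,2] | push {2}
  [5] u=1 | in [3,3] | out [-3,2] | ==
  [6] u=2 | in [-3,2] | out [3,3] | ==

Converged values:
  [0] [-3,2]
  [1] [-3,2]
  [2] [3,3]

6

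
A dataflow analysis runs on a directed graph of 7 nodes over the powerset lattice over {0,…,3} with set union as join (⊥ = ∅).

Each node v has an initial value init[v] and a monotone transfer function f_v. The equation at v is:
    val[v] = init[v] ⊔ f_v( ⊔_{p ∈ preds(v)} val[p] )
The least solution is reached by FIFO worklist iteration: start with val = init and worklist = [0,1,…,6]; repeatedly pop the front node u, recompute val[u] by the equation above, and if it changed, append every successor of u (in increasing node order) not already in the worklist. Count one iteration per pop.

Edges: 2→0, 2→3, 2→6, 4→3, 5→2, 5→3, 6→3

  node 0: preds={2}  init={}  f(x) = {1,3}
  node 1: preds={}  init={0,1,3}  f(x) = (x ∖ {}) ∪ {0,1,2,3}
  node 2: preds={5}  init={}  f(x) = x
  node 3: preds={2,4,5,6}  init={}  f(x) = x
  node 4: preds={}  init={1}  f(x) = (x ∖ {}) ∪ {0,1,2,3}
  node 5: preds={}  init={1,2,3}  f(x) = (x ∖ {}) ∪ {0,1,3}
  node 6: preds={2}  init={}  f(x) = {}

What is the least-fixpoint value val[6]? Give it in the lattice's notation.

Worklist (13 pops):
  #1 pop 0: in={} → {1,3} (was {}); enqueue []
  #2 pop 1: in={} → {0,1,2,3} (was {0,1,3}); enqueue []
  #3 pop 2: in={1,2,3} → {1,2,3} (was {}); enqueue [0]
  #4 pop 3: in={1,2,3} → {1,2,3} (was {}); enqueue []
  #5 pop 4: in={} → {0,1,2,3} (was {1}); enqueue [3]
  #6 pop 5: in={} → {0,1,2,3} (was {1,2,3}); enqueue [2]
  #7 pop 6: in={1,2,3} → {} (no change)
  #8 pop 0: in={1,2,3} → {1,3} (no change)
  #9 pop 3: in={0,1,2,3} → {0,1,2,3} (was {1,2,3}); enqueue []
  #10 pop 2: in={0,1,2,3} → {0,1,2,3} (was {1,2,3}); enqueue [0,3,6]
  #11 pop 0: in={0,1,2,3} → {1,3} (no change)
  #12 pop 3: in={0,1,2,3} → {0,1,2,3} (no change)
  #13 pop 6: in={0,1,2,3} → {} (no change)

Fixpoint:
  val[0] = {1,3}
  val[1] = {0,1,2,3}
  val[2] = {0,1,2,3}
  val[3] = {0,1,2,3}
  val[4] = {0,1,2,3}
  val[5] = {0,1,2,3}
  val[6] = {}

{}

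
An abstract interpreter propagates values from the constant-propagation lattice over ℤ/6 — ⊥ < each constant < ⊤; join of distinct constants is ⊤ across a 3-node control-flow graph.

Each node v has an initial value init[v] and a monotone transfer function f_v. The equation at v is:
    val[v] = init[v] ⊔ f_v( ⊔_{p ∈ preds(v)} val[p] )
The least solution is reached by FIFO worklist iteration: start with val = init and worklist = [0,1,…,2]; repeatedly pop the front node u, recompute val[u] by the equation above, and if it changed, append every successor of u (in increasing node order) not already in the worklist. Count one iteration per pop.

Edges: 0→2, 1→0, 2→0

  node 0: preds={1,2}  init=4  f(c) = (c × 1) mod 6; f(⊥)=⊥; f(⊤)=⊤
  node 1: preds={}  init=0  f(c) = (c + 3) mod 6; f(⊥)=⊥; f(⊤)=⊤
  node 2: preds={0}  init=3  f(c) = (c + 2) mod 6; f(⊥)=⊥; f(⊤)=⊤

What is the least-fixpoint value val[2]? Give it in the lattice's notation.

⊤

Worklist (4 pops):
  #1 pop 0: in=⊤ → ⊤ (was 4); enqueue []
  #2 pop 1: in=⊥ → 0 (no change)
  #3 pop 2: in=⊤ → ⊤ (was 3); enqueue [0]
  #4 pop 0: in=⊤ → ⊤ (no change)

Fixpoint:
  val[0] = ⊤
  val[1] = 0
  val[2] = ⊤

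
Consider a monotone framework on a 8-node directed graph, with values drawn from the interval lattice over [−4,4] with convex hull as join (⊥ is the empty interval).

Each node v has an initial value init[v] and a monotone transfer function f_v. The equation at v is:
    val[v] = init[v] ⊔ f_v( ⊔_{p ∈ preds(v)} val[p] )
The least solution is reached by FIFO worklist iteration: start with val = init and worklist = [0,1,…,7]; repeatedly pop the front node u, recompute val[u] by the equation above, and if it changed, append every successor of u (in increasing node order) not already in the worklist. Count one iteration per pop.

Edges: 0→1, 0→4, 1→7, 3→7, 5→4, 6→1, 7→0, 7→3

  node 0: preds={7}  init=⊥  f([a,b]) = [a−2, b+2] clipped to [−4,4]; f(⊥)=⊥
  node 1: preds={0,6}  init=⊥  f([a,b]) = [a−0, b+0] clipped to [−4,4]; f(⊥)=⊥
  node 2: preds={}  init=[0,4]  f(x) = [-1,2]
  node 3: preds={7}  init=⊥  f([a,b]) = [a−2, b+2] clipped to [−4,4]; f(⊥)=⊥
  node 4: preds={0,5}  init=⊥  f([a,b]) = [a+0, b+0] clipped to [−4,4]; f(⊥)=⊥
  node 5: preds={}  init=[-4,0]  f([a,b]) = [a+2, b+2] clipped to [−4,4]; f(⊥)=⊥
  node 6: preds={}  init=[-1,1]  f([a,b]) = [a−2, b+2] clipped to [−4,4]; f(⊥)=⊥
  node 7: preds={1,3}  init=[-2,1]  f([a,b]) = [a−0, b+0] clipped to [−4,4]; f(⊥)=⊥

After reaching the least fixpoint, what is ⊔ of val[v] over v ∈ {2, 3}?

[-4,4]

Trace (15 dequeues):
  [1] u=0 | in [-2,1] | out [-4,3] | prev ⊥ | push {}
  [2] u=1 | in [-4,3] | out [-4,3] | prev ⊥ | push {}
  [3] u=2 | in ⊥ | out [-1,4] | prev [0,4] | push {}
  [4] u=3 | in [-2,1] | out [-4,3] | prev ⊥ | push {}
  [5] u=4 | in [-4,3] | out [-4,3] | prev ⊥ | push {}
  [6] u=5 | in ⊥ | out [-4,0] | ==
  [7] u=6 | in ⊥ | out [-1,1] | ==
  [8] u=7 | in [-4,3] | out [-4,3] | prev [-2,1] | push {0,3}
  [9] u=0 | in [-4,3] | out [-4,4] | prev [-4,3] | push {1,4}
  [10] u=3 | in [-4,3] | out [-4,4] | prev [-4,3] | push {7}
  [11] u=1 | in [-4,4] | out [-4,4] | prev [-4,3] | push {}
  [12] u=4 | in [-4,4] | out [-4,4] | prev [-4,3] | push {}
  [13] u=7 | in [-4,4] | out [-4,4] | prev [-4,3] | push {0,3}
  [14] u=0 | in [-4,4] | out [-4,4] | ==
  [15] u=3 | in [-4,4] | out [-4,4] | ==

Converged values:
  [0] [-4,4]
  [1] [-4,4]
  [2] [-1,4]
  [3] [-4,4]
  [4] [-4,4]
  [5] [-4,0]
  [6] [-1,1]
  [7] [-4,4]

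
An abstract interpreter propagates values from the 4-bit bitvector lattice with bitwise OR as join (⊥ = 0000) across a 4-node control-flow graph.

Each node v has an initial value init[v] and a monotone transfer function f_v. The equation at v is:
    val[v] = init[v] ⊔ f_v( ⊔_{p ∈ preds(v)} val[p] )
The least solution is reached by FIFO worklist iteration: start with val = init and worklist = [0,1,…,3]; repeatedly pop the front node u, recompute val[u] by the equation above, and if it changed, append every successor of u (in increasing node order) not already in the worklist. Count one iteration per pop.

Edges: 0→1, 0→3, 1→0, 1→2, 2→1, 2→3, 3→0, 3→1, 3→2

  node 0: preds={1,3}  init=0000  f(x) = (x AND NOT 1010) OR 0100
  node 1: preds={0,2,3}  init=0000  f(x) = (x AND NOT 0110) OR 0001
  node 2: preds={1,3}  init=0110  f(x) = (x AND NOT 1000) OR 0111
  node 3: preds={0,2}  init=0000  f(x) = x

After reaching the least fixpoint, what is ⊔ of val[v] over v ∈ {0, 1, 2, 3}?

0111

Trace (8 dequeues):
  [1] u=0 | in 0000 | out 0100 | prev 0000 | push {}
  [2] u=1 | in 0110 | out 0001 | prev 0000 | push {0}
  [3] u=2 | in 0001 | out 0111 | prev 0110 | push {1}
  [4] u=3 | in 0111 | out 0111 | prev 0000 | push {2}
  [5] u=0 | in 0111 | out 0101 | prev 0100 | push {3}
  [6] u=1 | in 0111 | out 0001 | ==
  [7] u=2 | in 0111 | out 0111 | ==
  [8] u=3 | in 0111 | out 0111 | ==

Converged values:
  [0] 0101
  [1] 0001
  [2] 0111
  [3] 0111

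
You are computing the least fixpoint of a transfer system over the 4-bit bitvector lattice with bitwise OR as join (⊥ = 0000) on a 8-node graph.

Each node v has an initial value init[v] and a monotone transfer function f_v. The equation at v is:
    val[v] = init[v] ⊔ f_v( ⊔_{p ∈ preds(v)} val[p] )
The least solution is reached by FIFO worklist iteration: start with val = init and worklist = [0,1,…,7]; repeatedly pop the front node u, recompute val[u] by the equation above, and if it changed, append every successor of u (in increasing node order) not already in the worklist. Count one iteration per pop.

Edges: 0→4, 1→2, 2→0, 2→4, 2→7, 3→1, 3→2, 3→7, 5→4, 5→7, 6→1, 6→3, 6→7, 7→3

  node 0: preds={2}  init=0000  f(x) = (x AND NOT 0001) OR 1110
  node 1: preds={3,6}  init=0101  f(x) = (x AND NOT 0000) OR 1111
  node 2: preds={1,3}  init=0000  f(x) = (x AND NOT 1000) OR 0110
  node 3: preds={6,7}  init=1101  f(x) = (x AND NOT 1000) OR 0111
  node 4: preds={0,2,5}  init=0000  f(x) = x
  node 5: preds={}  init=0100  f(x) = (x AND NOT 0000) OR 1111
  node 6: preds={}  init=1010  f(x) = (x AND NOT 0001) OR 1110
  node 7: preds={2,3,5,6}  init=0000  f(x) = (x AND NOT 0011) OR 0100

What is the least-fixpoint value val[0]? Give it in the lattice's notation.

Iteration log — 13 steps:
  step 1. node 0  ⊔preds=0000  new=1110  old=0000  +wl: 
  step 2. node 1  ⊔preds=1111  new=1111  old=0101  +wl: 
  step 3. node 2  ⊔preds=1111  new=0111  old=0000  +wl: 0
  step 4. node 3  ⊔preds=1010  new=1111  old=1101  +wl: 1,2
  step 5. node 4  ⊔preds=1111  new=1111  old=0000  +wl: 
  step 6. node 5  ⊔preds=0000  new=1111  old=0100  +wl: 4
  step 7. node 6  ⊔preds=0000  new=1110  old=1010  +wl: 3
  step 8. node 7  ⊔preds=1111  new=1100  old=0000  +wl: 
  step 9. node 0  ⊔preds=0111  new=1110  stable
  step 10. node 1  ⊔preds=1111  new=1111  stable
  step 11. node 2  ⊔preds=1111  new=0111  stable
  step 12. node 4  ⊔preds=1111  new=1111  stable
  step 13. node 3  ⊔preds=1110  new=1111  stable

Least fixpoint reached:
  node 0: 1110
  node 1: 1111
  node 2: 0111
  node 3: 1111
  node 4: 1111
  node 5: 1111
  node 6: 1110
  node 7: 1100

1110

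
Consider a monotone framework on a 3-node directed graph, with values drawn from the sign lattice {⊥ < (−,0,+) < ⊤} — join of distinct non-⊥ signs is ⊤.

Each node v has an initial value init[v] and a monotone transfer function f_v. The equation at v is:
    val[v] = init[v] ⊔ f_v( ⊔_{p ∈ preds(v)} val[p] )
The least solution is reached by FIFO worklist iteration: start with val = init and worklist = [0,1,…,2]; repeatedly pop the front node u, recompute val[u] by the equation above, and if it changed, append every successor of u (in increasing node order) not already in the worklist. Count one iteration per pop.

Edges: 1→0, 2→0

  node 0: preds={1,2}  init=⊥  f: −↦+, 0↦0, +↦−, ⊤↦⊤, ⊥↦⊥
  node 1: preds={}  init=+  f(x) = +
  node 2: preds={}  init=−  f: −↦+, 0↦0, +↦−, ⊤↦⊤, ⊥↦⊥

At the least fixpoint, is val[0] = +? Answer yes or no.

no

Trace (3 dequeues):
  [1] u=0 | in ⊤ | out ⊤ | prev ⊥ | push {}
  [2] u=1 | in ⊥ | out + | ==
  [3] u=2 | in ⊥ | out − | ==

Converged values:
  [0] ⊤
  [1] +
  [2] −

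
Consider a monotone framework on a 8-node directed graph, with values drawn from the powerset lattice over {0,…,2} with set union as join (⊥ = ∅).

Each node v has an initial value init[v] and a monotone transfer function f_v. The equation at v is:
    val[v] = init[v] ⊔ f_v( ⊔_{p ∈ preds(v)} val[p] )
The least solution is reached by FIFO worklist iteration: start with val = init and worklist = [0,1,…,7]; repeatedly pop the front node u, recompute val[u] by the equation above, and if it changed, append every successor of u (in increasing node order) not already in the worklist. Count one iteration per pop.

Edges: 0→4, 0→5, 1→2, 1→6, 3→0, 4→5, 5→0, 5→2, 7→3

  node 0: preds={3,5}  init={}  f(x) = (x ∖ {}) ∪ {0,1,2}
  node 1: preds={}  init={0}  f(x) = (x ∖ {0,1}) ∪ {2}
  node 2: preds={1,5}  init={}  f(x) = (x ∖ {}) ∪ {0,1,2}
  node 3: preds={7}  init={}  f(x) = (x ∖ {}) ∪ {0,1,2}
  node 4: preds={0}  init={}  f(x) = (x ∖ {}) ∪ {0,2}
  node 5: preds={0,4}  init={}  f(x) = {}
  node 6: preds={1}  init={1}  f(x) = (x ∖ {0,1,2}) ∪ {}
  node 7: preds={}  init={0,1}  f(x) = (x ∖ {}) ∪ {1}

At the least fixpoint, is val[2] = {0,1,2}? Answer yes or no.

Iteration log — 9 steps:
  step 1. node 0  ⊔preds={}  new={0,1,2}  old={}  +wl: 
  step 2. node 1  ⊔preds={}  new={0,2}  old={0}  +wl: 
  step 3. node 2  ⊔preds={0,2}  new={0,1,2}  old={}  +wl: 
  step 4. node 3  ⊔preds={0,1}  new={0,1,2}  old={}  +wl: 0
  step 5. node 4  ⊔preds={0,1,2}  new={0,1,2}  old={}  +wl: 
  step 6. node 5  ⊔preds={0,1,2}  new={}  stable
  step 7. node 6  ⊔preds={0,2}  new={1}  stable
  step 8. node 7  ⊔preds={}  new={0,1}  stable
  step 9. node 0  ⊔preds={0,1,2}  new={0,1,2}  stable

Least fixpoint reached:
  node 0: {0,1,2}
  node 1: {0,2}
  node 2: {0,1,2}
  node 3: {0,1,2}
  node 4: {0,1,2}
  node 5: {}
  node 6: {1}
  node 7: {0,1}

yes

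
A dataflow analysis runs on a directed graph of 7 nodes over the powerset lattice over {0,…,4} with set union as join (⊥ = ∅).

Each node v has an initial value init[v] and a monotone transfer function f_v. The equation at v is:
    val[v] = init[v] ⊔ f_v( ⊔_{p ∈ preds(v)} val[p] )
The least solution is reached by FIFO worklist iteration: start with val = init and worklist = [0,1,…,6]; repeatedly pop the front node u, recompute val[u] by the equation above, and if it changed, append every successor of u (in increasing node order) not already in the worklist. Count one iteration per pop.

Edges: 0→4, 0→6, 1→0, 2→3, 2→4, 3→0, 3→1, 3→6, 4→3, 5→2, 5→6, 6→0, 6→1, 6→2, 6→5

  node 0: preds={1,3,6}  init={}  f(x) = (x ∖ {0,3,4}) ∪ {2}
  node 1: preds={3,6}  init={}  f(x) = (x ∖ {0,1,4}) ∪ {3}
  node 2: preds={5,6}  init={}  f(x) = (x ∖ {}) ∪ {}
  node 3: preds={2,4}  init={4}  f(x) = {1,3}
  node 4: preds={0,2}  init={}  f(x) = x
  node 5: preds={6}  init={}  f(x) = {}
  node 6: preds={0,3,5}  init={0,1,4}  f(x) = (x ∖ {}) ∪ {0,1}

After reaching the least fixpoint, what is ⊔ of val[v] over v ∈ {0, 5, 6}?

Trace (16 dequeues):
  [1] u=0 | in {0,1,4} | out {1,2} | prev {} | push {}
  [2] u=1 | in {0,1,4} | out {3} | prev {} | push {0}
  [3] u=2 | in {0,1,4} | out {0,1,4} | prev {} | push {}
  [4] u=3 | in {0,1,4} | out {1,3,4} | prev {4} | push {1}
  [5] u=4 | in {0,1,2,4} | out {0,1,2,4} | prev {} | push {3}
  [6] u=5 | in {0,1,4} | out {} | ==
  [7] u=6 | in {1,2,3,4} | out {0,1,2,3,4} | prev {0,1,4} | push {2,5}
  [8] u=0 | in {0,1,2,3,4} | out {1,2} | ==
  [9] u=1 | in {0,1,2,3,4} | out {2,3} | prev {3} | push {0}
  [10] u=3 | in {0,1,2,4} | out {1,3,4} | ==
  [11] u=2 | in {0,1,2,3,4} | out {0,1,2,3,4} | prev {0,1,4} | push {3,4}
  [12] u=5 | in {0,1,2,3,4} | out {} | ==
  [13] u=0 | in {0,1,2,3,4} | out {1,2} | ==
  [14] u=3 | in {0,1,2,3,4} | out {1,3,4} | ==
  [15] u=4 | in {0,1,2,3,4} | out {0,1,2,3,4} | prev {0,1,2,4} | push {3}
  [16] u=3 | in {0,1,2,3,4} | out {1,3,4} | ==

Converged values:
  [0] {1,2}
  [1] {2,3}
  [2] {0,1,2,3,4}
  [3] {1,3,4}
  [4] {0,1,2,3,4}
  [5] {}
  [6] {0,1,2,3,4}

{0,1,2,3,4}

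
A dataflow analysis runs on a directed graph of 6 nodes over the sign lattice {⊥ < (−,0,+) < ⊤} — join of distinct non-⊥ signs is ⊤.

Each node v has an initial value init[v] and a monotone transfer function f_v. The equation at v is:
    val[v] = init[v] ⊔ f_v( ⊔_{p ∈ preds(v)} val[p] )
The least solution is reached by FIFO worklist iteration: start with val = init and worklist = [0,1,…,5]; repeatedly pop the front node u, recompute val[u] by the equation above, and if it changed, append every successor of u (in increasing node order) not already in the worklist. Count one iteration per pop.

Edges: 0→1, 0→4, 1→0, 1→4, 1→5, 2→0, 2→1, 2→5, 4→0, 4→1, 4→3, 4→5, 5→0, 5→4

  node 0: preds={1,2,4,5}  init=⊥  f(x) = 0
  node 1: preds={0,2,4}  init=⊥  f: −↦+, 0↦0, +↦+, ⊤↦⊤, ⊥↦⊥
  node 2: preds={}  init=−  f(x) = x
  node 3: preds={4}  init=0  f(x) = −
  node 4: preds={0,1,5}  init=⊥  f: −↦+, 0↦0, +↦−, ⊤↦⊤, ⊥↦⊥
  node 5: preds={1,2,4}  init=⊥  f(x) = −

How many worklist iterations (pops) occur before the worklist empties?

10

Worklist (10 pops):
  #1 pop 0: in=− → 0 (was ⊥); enqueue []
  #2 pop 1: in=⊤ → ⊤ (was ⊥); enqueue [0]
  #3 pop 2: in=⊥ → − (no change)
  #4 pop 3: in=⊥ → ⊤ (was 0); enqueue []
  #5 pop 4: in=⊤ → ⊤ (was ⊥); enqueue [1,3]
  #6 pop 5: in=⊤ → − (was ⊥); enqueue [4]
  #7 pop 0: in=⊤ → 0 (no change)
  #8 pop 1: in=⊤ → ⊤ (no change)
  #9 pop 3: in=⊤ → ⊤ (no change)
  #10 pop 4: in=⊤ → ⊤ (no change)

Fixpoint:
  val[0] = 0
  val[1] = ⊤
  val[2] = −
  val[3] = ⊤
  val[4] = ⊤
  val[5] = −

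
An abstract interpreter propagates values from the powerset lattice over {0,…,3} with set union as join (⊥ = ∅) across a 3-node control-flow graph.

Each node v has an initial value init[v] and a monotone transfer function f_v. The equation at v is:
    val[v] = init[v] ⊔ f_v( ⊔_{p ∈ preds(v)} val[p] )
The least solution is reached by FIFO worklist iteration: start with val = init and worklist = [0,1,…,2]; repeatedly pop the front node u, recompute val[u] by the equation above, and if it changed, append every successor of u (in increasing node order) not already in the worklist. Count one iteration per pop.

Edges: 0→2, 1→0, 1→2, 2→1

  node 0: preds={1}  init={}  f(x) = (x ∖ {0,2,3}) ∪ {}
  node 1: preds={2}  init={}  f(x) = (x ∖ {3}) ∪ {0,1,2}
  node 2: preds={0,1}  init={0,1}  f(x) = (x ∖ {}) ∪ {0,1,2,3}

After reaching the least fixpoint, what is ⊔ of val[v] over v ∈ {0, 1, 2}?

{0,1,2,3}

Worklist (6 pops):
  #1 pop 0: in={} → {} (no change)
  #2 pop 1: in={0,1} → {0,1,2} (was {}); enqueue [0]
  #3 pop 2: in={0,1,2} → {0,1,2,3} (was {0,1}); enqueue [1]
  #4 pop 0: in={0,1,2} → {1} (was {}); enqueue [2]
  #5 pop 1: in={0,1,2,3} → {0,1,2} (no change)
  #6 pop 2: in={0,1,2} → {0,1,2,3} (no change)

Fixpoint:
  val[0] = {1}
  val[1] = {0,1,2}
  val[2] = {0,1,2,3}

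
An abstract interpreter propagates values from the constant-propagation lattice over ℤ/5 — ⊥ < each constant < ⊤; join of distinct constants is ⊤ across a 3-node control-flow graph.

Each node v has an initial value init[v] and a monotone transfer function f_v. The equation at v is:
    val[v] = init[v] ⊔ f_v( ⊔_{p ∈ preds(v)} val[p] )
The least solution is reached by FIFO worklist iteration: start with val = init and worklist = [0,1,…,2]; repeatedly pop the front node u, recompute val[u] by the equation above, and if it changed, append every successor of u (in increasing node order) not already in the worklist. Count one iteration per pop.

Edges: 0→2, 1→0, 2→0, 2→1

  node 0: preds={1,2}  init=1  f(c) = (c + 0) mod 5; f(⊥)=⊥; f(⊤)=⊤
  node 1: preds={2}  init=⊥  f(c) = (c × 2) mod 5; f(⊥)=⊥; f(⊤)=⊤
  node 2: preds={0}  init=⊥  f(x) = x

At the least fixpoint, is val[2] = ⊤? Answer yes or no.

Worklist (10 pops):
  #1 pop 0: in=⊥ → 1 (no change)
  #2 pop 1: in=⊥ → ⊥ (no change)
  #3 pop 2: in=1 → 1 (was ⊥); enqueue [0,1]
  #4 pop 0: in=1 → 1 (no change)
  #5 pop 1: in=1 → 2 (was ⊥); enqueue [0]
  #6 pop 0: in=⊤ → ⊤ (was 1); enqueue [2]
  #7 pop 2: in=⊤ → ⊤ (was 1); enqueue [0,1]
  #8 pop 0: in=⊤ → ⊤ (no change)
  #9 pop 1: in=⊤ → ⊤ (was 2); enqueue [0]
  #10 pop 0: in=⊤ → ⊤ (no change)

Fixpoint:
  val[0] = ⊤
  val[1] = ⊤
  val[2] = ⊤

yes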